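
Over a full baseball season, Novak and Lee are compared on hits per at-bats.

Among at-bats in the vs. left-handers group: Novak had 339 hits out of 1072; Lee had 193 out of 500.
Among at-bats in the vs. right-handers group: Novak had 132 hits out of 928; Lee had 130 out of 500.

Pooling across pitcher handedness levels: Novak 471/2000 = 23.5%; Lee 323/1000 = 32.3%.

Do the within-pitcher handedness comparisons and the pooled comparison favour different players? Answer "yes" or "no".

Within each pitcher handedness level (vs. left-handers 31.6% vs 38.6%; vs. right-handers 14.2% vs 26.0%), Lee has the higher rate every time. Pooled: 23.5% vs 32.3% — Lee has the higher rate overall. They agree.

no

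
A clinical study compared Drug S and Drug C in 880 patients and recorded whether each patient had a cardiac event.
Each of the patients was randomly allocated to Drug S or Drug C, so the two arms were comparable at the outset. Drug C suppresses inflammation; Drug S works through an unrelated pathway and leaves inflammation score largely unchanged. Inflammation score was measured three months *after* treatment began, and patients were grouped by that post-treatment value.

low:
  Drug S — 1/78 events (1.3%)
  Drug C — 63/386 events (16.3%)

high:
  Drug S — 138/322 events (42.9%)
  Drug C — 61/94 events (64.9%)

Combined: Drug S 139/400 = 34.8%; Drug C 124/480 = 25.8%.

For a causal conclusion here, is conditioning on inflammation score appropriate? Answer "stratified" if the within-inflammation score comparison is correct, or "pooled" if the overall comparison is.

pooled

The distribution of inflammation score is itself part of what the drug does — it is an intermediate outcome. Holding it fixed would remove that part of the effect; the total effect is the pooled difference.
Pooled: Drug S 34.8% vs Drug C 25.8%; Drug C is lower overall.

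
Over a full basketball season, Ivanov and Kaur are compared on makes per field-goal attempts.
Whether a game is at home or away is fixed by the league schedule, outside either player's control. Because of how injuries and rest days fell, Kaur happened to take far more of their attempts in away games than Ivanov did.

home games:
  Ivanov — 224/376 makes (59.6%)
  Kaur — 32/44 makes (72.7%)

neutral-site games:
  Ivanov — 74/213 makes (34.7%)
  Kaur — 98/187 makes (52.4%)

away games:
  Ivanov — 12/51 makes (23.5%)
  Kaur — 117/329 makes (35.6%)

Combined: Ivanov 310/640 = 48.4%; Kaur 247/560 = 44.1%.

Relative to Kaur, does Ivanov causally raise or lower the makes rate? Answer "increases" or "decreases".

decreases

The stratified and pooled comparisons disagree (Kaur wins within each game venue; Ivanov wins overall), so the answer turns on the causal role of game venue.
Game venue differs across players for reasons unrelated to any effect of the player itself, and it separately predicts the outcome — a classic confounder. We must compare within game venue levels.
Within each level — home games: 59.6% vs 72.7%; neutral-site games: 34.7% vs 52.4%; away games: 23.5% vs 35.6% — Kaur is higher every time.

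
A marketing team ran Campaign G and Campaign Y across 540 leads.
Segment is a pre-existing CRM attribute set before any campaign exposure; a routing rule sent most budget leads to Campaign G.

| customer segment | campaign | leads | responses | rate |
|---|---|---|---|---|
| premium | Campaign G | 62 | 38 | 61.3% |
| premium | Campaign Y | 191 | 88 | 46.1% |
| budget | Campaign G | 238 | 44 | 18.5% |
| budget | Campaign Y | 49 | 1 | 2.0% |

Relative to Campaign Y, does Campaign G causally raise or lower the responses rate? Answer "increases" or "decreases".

The imbalance in customer segment arose from how leads were allocated, not from anything the campaign did; and customer segment independently affects the outcome. The pooled gap is confounded — condition on customer segment.
Within each level — premium: 61.3% vs 46.1%; budget: 18.5% vs 2.0% — Campaign G is higher every time.

increases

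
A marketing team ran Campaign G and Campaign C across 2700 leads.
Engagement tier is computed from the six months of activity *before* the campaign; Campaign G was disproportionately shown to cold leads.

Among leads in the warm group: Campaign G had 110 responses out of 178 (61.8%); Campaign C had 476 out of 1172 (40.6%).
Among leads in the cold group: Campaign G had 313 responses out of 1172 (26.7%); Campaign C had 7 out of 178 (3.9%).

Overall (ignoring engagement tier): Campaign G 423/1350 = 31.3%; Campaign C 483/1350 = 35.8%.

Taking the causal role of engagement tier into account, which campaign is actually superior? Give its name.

Campaign G

Engagement tier differs across campaigns for reasons unrelated to any effect of the campaign itself, and it separately predicts the outcome — a classic confounder. We must compare within engagement tier levels.
Within each level — warm: 61.8% vs 40.6%; cold: 26.7% vs 3.9% — Campaign G is higher every time.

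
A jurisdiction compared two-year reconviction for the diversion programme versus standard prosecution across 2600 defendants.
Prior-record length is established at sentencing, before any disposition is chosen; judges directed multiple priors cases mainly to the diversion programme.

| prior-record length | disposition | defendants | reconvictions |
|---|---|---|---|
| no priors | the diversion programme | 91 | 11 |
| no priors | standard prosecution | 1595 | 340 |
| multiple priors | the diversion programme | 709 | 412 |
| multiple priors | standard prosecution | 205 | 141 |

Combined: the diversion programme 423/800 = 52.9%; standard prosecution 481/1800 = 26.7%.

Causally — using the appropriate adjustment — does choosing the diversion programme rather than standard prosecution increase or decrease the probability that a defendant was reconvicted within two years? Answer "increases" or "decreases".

Within every prior-record length level the diversion programme has the lower rate, yet pooled standard prosecution does — Simpson's reversal.
Prior-record length satisfies the back-door criterion: it is not a descendant of the disposition, and it blocks the spurious path from disposition to outcome. Adjusting for it (i.e., using the within-prior-record length rates) gives the causal effect.
Within each level — no priors: 12.1% vs 21.3%; multiple priors: 58.1% vs 68.8% — the diversion programme is lower every time.

decreases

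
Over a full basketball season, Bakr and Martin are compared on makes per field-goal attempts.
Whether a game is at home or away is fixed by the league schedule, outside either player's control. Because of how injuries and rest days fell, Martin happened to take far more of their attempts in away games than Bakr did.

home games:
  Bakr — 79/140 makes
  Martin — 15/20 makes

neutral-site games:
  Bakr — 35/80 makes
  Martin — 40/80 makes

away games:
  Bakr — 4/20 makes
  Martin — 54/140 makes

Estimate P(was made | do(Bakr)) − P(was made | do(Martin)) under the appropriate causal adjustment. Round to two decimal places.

Within every game venue level Martin has the higher rate, yet pooled Bakr does — Simpson's reversal.
Since game venue is a pre-existing factor (not a product of the player) and it affects the outcome on its own, it is a confounder. The stratified rates, not the pooled rate, identify the causal effect.
Adjusting over the population distribution of game venue: 0.333·(0.564−0.750) + 0.333·(0.438−0.500) + 0.333·(0.200−0.386) = -0.145.

-0.14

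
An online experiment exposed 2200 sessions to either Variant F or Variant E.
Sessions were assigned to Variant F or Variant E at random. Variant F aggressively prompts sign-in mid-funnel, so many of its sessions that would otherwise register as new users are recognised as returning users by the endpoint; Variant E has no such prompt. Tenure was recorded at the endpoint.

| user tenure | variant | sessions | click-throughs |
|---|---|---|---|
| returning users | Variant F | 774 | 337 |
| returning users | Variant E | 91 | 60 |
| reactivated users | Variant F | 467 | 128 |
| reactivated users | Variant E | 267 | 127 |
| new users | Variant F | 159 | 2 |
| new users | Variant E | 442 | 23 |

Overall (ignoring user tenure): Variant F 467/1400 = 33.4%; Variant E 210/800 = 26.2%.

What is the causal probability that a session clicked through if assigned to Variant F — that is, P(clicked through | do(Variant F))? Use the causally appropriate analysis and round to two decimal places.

The user tenure-specific comparison favours Variant E throughout, but the pooled figures favour Variant F. The question is whether to condition on user tenure.
The distribution of user tenure is itself part of what the variant does — it is an intermediate outcome. Holding it fixed would remove that part of the effect; the total effect is the pooled difference.
So P(outcome | do(Variant F)) is just the pooled rate for Variant F: 467/1400 = 0.334.

0.33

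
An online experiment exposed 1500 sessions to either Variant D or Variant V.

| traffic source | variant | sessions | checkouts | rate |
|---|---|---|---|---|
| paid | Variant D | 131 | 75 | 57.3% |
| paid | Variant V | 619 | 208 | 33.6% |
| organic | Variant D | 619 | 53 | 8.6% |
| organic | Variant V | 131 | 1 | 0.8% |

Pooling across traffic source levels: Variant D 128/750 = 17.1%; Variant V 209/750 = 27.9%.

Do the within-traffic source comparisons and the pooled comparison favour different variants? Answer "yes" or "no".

yes

Within each traffic source level (paid 57.3% vs 33.6%; organic 8.6% vs 0.8%), Variant D has the higher rate every time. Pooled: 17.1% vs 27.9% — Variant V has the higher rate overall. The two comparisons disagree.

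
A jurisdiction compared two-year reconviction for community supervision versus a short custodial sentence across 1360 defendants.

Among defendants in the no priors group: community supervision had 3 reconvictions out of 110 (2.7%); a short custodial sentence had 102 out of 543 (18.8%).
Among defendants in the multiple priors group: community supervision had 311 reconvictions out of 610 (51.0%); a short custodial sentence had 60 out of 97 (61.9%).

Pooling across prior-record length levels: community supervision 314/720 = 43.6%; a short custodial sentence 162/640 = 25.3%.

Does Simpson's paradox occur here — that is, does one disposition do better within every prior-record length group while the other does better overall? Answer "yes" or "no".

Within each prior-record length level (no priors 2.7% vs 18.8%; multiple priors 51.0% vs 61.9%), community supervision has the lower rate every time. Pooled: 43.6% vs 25.3% — a short custodial sentence has the lower rate overall. The two comparisons disagree.

yes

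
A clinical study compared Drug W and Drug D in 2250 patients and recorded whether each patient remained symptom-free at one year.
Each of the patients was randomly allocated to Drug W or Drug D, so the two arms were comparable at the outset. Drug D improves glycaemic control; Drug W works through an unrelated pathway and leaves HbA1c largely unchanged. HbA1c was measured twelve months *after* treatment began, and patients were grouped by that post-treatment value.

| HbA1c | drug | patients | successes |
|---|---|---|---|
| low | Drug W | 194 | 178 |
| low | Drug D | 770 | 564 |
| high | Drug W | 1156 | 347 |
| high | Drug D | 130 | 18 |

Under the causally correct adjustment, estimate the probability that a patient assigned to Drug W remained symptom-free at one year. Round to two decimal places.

0.39

The distribution of HbA1c is itself part of what the drug does — it is an intermediate outcome. Holding it fixed would remove that part of the effect; the total effect is the pooled difference.
So P(outcome | do(Drug W)) is just the pooled rate for Drug W: 525/1350 = 0.389.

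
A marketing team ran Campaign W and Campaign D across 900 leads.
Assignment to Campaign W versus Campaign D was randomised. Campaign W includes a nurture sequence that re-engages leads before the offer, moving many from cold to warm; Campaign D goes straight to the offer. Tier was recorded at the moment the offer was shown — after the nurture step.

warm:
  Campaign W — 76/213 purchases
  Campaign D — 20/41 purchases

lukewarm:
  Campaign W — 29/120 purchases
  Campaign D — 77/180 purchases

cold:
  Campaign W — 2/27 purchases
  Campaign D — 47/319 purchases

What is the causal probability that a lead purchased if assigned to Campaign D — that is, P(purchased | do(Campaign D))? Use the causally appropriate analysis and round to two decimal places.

0.27

Engagement tier is recorded after the campaign and is itself shifted by it — it sits on the causal path from campaign to outcome. Conditioning on a mediator would strip out part of the effect we want; the pooled comparison gives the total causal effect.
So P(outcome | do(Campaign D)) is just the pooled rate for Campaign D: 144/540 = 0.267.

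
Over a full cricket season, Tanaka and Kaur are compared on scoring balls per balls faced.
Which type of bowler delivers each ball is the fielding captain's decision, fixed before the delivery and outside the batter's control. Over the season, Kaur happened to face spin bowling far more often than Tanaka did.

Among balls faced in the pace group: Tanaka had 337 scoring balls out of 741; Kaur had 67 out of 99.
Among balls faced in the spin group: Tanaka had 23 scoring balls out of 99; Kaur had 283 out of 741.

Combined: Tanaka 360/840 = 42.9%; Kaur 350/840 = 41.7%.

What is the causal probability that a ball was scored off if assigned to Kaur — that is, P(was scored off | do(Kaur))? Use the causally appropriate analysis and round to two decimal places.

0.53

Kaur is higher inside every bowling type stratum but Tanaka is higher in aggregate. Whether to stratify depends on how bowling type relates to the player.
Here bowling type is a common cause — it drives both which player a case falls under and the outcome. The crude comparison mixes populations; the stratum-specific rates are the causally relevant ones.
Standardising Kaur to the population bowling type mix: 0.500·67/99 + 0.500·283/741 = 0.529.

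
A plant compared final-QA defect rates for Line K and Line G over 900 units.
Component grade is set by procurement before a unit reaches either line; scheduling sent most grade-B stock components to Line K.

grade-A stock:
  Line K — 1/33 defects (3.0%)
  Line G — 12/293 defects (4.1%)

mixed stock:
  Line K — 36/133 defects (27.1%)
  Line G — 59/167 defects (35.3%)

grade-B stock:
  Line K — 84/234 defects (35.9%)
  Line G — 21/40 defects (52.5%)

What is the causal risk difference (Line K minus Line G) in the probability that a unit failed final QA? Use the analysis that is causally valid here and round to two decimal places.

Nothing the line does changes component grade; the imbalance is an allocation artefact. With component grade also predicting the outcome, the pooled figure is confounded, and the within-stratum comparison is the causal one.
Adjusting over the population distribution of component grade: 0.362·(0.030−0.041) + 0.333·(0.271−0.353) + 0.304·(0.359−0.525) = -0.082.

-0.08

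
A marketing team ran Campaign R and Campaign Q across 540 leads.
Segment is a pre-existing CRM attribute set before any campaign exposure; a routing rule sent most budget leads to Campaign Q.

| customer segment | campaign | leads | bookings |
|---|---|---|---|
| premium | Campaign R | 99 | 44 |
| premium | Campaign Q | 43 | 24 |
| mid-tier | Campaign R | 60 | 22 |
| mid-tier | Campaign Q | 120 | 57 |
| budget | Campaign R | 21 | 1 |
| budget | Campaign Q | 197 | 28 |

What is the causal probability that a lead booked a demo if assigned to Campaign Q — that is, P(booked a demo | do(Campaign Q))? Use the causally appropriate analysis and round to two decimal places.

0.36

Customer segment differs across campaigns for reasons unrelated to any effect of the campaign itself, and it separately predicts the outcome — a classic confounder. We must compare within customer segment levels.
Standardising Campaign Q to the population customer segment mix: 0.263·24/43 + 0.333·57/120 + 0.404·28/197 = 0.362.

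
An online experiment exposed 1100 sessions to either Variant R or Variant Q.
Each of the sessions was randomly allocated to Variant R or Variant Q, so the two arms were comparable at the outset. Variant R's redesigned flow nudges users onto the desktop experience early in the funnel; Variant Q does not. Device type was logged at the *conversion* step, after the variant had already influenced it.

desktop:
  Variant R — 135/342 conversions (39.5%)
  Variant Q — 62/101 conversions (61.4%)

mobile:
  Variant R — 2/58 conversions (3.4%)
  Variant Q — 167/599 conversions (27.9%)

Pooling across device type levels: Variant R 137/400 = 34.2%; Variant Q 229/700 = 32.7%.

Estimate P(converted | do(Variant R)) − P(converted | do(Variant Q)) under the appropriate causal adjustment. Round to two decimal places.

+0.02

Device type is recorded after the variant and is itself shifted by it — it sits on the causal path from variant to outcome. Conditioning on a mediator would strip out part of the effect we want; the pooled comparison gives the total causal effect.
The causal difference is the pooled difference: 0.343 − 0.327 = +0.015.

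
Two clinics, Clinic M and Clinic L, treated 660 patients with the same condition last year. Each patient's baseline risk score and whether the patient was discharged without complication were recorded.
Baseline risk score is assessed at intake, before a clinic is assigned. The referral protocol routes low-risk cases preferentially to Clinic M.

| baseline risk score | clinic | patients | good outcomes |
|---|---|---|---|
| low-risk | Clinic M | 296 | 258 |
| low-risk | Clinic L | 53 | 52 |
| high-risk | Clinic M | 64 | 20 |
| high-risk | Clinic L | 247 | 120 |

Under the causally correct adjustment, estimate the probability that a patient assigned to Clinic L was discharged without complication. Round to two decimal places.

0.75

The stratified and pooled comparisons disagree (Clinic L wins within each baseline risk score; Clinic M wins overall), so the answer turns on the causal role of baseline risk score.
Since baseline risk score is a pre-existing factor (not a product of the clinic) and it affects the outcome on its own, it is a confounder. The stratified rates, not the pooled rate, identify the causal effect.
Standardising Clinic L to the population baseline risk score mix: 0.529·52/53 + 0.471·120/247 = 0.748.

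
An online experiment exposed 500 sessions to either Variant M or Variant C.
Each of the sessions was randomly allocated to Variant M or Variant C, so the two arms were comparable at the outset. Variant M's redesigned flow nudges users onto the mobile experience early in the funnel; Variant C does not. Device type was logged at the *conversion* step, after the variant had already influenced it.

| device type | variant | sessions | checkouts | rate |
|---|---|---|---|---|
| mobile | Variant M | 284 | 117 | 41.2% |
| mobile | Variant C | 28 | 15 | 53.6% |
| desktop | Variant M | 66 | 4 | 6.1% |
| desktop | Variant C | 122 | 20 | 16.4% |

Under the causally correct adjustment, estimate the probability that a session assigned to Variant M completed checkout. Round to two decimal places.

0.35

Stratifying would compare variants among sessions the variants themselves sorted into device type groups — a form of selection on an intermediate. The unconditioned pooled rates give the total causal effect.
So P(outcome | do(Variant M)) is just the pooled rate for Variant M: 121/350 = 0.346.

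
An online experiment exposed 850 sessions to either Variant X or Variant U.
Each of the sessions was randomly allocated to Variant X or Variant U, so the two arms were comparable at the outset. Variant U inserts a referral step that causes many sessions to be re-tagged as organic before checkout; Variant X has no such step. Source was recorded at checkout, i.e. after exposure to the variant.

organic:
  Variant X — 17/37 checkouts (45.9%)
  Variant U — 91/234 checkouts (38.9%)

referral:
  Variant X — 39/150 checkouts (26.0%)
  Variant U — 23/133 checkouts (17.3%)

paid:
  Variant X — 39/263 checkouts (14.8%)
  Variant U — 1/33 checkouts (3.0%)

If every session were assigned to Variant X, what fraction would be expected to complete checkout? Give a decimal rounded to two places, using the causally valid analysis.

The distribution of traffic source is itself part of what the variant does — it is an intermediate outcome. Holding it fixed would remove that part of the effect; the total effect is the pooled difference.
So P(outcome | do(Variant X)) is just the pooled rate for Variant X: 95/450 = 0.211.

0.21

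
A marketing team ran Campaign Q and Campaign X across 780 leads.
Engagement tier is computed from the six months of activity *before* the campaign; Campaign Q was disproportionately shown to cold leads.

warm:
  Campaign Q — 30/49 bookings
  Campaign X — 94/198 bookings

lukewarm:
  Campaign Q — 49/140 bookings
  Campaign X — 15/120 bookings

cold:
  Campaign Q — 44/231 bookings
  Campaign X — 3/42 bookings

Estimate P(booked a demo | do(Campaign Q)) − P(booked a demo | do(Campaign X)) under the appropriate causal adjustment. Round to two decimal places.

Since engagement tier is a pre-existing factor (not a product of the campaign) and it affects the outcome on its own, it is a confounder. The stratified rates, not the pooled rate, identify the causal effect.
Adjusting over the population distribution of engagement tier: 0.317·(0.612−0.475) + 0.333·(0.350−0.125) + 0.350·(0.190−0.071) = +0.160.

+0.16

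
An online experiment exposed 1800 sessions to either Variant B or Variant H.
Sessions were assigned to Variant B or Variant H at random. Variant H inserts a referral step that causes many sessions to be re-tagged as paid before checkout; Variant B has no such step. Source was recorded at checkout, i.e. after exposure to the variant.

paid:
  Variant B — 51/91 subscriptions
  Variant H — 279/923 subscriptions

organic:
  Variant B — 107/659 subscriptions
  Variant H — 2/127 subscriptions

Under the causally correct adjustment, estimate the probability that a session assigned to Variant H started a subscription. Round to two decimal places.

Traffic source lies on the pathway variant → traffic source → outcome, so adjusting for it blocks the indirect effect. For the total causal effect of variant, use the unadjusted pooled rates.
So P(outcome | do(Variant H)) is just the pooled rate for Variant H: 281/1050 = 0.268.

0.27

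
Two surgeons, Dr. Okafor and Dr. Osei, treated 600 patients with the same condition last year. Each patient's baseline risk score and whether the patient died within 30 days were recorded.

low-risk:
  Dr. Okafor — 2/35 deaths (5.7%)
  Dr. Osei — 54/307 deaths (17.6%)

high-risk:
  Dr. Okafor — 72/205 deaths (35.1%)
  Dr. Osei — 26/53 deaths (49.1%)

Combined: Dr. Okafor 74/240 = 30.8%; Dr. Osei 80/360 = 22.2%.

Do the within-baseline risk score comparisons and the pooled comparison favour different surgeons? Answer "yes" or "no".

Within each baseline risk score level (low-risk 5.7% vs 17.6%; high-risk 35.1% vs 49.1%), Dr. Okafor has the lower rate every time. Pooled: 30.8% vs 22.2% — Dr. Osei has the lower rate overall. The two comparisons disagree.

yes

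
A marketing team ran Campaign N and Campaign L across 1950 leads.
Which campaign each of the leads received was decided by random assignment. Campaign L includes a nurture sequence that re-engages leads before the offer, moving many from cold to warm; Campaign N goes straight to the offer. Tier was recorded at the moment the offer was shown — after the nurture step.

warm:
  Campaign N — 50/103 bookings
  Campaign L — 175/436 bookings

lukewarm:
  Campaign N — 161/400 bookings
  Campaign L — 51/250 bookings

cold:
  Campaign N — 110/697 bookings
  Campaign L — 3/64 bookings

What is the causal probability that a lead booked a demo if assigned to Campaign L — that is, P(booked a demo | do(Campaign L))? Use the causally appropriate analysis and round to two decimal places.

Campaign N is higher inside every engagement tier stratum but Campaign L is higher in aggregate. Whether to stratify depends on how engagement tier relates to the campaign.
Engagement tier is downstream of the campaign. One should not condition on a consequence of treatment, so the overall rates are the right comparison.
So P(outcome | do(Campaign L)) is just the pooled rate for Campaign L: 229/750 = 0.305.

0.31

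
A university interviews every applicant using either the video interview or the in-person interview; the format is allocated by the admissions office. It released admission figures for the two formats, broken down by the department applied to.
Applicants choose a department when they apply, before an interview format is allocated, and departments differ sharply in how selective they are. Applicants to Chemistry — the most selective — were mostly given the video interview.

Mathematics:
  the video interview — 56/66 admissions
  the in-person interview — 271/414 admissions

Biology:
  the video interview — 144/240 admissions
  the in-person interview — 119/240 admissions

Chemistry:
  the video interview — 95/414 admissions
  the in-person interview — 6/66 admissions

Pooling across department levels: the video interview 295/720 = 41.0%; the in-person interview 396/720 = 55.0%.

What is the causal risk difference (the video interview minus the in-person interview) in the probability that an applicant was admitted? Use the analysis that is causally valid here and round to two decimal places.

Department satisfies the back-door criterion: it is not a descendant of the interview format, and it blocks the spurious path from interview format to outcome. Adjusting for it (i.e., using the within-department rates) gives the causal effect.
Adjusting over the population distribution of department: 0.333·(0.848−0.655) + 0.333·(0.600−0.496) + 0.333·(0.229−0.091) = +0.146.

+0.15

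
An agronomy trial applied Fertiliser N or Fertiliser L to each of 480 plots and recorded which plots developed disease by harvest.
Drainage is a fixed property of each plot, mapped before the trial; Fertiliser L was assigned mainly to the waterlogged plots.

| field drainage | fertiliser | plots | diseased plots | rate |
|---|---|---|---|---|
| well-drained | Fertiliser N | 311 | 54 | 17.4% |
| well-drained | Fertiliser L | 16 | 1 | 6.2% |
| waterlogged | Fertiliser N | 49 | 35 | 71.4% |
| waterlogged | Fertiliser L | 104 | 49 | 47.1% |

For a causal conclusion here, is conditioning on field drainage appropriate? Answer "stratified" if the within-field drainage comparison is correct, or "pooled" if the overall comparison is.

The stratified and pooled comparisons disagree (Fertiliser L wins within each field drainage; Fertiliser N wins overall), so the answer turns on the causal role of field drainage.
Nothing the fertiliser does changes field drainage; the imbalance is an allocation artefact. With field drainage also predicting the outcome, the pooled figure is confounded, and the within-stratum comparison is the causal one.
Within each level — well-drained: 17.4% vs 6.2%; waterlogged: 71.4% vs 47.1% — Fertiliser L is lower every time.

stratified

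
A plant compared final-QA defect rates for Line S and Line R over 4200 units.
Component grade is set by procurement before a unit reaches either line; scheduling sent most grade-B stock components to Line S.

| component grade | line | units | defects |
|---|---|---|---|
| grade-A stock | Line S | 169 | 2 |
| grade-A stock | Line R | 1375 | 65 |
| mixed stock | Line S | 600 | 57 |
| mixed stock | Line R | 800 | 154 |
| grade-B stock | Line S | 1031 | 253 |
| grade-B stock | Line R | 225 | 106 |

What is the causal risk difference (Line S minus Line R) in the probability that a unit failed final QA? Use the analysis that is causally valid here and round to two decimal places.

Nothing the line does changes component grade; the imbalance is an allocation artefact. With component grade also predicting the outcome, the pooled figure is confounded, and the within-stratum comparison is the causal one.
Adjusting over the population distribution of component grade: 0.368·(0.012−0.047) + 0.333·(0.095−0.193) + 0.299·(0.245−0.471) = -0.113.

-0.11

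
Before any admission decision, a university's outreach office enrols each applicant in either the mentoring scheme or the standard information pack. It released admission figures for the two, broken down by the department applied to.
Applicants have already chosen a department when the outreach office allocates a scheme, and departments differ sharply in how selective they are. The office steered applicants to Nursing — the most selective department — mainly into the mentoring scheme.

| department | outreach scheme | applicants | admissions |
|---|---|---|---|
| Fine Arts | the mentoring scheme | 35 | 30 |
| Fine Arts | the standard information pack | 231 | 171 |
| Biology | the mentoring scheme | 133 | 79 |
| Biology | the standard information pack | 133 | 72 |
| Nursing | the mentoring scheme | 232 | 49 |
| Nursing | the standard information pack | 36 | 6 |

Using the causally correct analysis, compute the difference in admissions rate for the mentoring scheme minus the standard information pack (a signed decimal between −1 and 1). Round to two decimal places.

+0.07

Within every department level the mentoring scheme has the higher rate, yet pooled the standard information pack does — Simpson's reversal.
Department differs across outreach schemes for reasons unrelated to any effect of the outreach scheme itself, and it separately predicts the outcome — a classic confounder. We must compare within department levels.
Adjusting over the population distribution of department: 0.333·(0.857−0.740) + 0.333·(0.594−0.541) + 0.335·(0.211−0.167) = +0.071.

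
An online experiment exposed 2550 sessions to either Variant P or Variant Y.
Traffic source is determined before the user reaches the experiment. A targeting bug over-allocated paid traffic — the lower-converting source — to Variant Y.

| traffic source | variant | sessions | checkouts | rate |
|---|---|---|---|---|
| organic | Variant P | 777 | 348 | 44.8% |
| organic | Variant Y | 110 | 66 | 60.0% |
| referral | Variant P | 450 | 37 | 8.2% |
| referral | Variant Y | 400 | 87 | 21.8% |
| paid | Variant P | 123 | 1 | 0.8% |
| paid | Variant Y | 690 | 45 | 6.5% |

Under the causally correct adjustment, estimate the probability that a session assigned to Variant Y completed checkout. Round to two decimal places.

0.30

Within every traffic source level Variant Y has the higher rate, yet pooled Variant P does — Simpson's reversal.
Here traffic source is a common cause — it drives both which variant a case falls under and the outcome. The crude comparison mixes populations; the stratum-specific rates are the causally relevant ones.
Standardising Variant Y to the population traffic source mix: 0.348·66/110 + 0.333·87/400 + 0.319·45/690 = 0.302.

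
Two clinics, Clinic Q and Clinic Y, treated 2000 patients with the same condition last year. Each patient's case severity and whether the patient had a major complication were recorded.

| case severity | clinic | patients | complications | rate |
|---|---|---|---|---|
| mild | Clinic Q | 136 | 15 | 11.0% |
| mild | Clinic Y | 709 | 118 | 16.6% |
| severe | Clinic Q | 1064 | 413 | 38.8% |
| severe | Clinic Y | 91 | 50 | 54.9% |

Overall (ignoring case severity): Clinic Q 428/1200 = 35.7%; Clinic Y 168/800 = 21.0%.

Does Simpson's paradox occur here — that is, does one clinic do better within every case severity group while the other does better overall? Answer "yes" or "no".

Within each case severity level (mild 11.0% vs 16.6%; severe 38.8% vs 54.9%), Clinic Q has the lower rate every time. Pooled: 35.7% vs 21.0% — Clinic Y has the lower rate overall. The two comparisons disagree.

yes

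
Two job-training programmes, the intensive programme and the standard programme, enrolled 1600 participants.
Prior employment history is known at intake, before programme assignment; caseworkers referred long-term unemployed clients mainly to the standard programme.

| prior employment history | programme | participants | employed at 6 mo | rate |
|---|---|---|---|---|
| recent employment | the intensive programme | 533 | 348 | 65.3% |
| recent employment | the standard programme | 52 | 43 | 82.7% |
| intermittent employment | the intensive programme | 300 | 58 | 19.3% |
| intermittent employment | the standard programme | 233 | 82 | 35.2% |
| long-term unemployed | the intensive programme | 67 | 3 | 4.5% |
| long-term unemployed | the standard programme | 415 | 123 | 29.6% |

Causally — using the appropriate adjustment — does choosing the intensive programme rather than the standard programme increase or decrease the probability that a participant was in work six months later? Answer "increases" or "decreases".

Within every prior employment history level the standard programme has the higher rate, yet pooled the intensive programme does — Simpson's reversal.
Nothing the programme does changes prior employment history; the imbalance is an allocation artefact. With prior employment history also predicting the outcome, the pooled figure is confounded, and the within-stratum comparison is the causal one.
Within each level — recent employment: 65.3% vs 82.7%; intermittent employment: 19.3% vs 35.2%; long-term unemployed: 4.5% vs 29.6% — the standard programme is higher every time.

decreases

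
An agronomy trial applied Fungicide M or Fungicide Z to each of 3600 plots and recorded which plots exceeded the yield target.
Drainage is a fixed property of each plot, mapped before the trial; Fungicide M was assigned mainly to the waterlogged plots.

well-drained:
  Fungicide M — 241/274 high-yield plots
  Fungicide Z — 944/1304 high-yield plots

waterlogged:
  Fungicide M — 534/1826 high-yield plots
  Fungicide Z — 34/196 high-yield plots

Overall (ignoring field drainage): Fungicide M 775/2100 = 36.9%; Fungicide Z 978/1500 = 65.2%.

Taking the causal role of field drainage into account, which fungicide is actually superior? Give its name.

Fungicide M is higher inside every field drainage stratum but Fungicide Z is higher in aggregate. Whether to stratify depends on how field drainage relates to the fungicide.
Field drainage differs across fungicides for reasons unrelated to any effect of the fungicide itself, and it separately predicts the outcome — a classic confounder. We must compare within field drainage levels.
Within each level — well-drained: 88.0% vs 72.4%; waterlogged: 29.2% vs 17.3% — Fungicide M is higher every time.

Fungicide M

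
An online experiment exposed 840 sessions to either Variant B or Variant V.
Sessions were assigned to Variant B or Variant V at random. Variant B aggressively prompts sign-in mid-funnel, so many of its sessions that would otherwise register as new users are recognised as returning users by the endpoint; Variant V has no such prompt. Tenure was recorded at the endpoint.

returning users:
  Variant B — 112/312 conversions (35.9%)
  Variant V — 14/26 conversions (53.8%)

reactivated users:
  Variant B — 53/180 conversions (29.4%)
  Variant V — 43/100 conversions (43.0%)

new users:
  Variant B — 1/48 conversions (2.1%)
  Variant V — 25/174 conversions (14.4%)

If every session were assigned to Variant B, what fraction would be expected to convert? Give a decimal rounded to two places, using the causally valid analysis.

0.31

User tenure here is a post-treatment variable shaped by the variant; conditioning on it would introduce bias rather than remove it. The overall comparison is the causal one.
So P(outcome | do(Variant B)) is just the pooled rate for Variant B: 166/540 = 0.307.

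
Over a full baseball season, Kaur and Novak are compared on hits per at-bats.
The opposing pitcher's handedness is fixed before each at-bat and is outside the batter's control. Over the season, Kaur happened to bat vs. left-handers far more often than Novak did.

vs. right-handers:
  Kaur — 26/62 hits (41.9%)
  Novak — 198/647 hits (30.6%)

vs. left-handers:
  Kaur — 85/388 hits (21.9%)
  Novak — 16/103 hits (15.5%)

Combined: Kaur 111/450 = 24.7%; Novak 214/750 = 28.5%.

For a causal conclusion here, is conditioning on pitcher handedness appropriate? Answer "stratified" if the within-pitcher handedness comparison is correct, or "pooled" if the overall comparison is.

stratified

The stratified and pooled comparisons disagree (Kaur wins within each pitcher handedness; Novak wins overall), so the answer turns on the causal role of pitcher handedness.
Nothing the player does changes pitcher handedness; the imbalance is an allocation artefact. With pitcher handedness also predicting the outcome, the pooled figure is confounded, and the within-stratum comparison is the causal one.
Within each level — vs. right-handers: 41.9% vs 30.6%; vs. left-handers: 21.9% vs 15.5% — Kaur is higher every time.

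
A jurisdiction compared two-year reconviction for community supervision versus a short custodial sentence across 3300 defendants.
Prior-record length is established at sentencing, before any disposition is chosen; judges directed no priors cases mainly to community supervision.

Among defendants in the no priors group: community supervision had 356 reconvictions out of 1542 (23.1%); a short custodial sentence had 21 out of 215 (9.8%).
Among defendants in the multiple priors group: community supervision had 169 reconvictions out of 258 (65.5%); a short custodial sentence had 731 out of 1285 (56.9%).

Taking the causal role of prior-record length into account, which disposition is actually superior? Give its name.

a short custodial sentence

Nothing the disposition does changes prior-record length; the imbalance is an allocation artefact. With prior-record length also predicting the outcome, the pooled figure is confounded, and the within-stratum comparison is the causal one.
Within each level — no priors: 23.1% vs 9.8%; multiple priors: 65.5% vs 56.9% — a short custodial sentence is lower every time.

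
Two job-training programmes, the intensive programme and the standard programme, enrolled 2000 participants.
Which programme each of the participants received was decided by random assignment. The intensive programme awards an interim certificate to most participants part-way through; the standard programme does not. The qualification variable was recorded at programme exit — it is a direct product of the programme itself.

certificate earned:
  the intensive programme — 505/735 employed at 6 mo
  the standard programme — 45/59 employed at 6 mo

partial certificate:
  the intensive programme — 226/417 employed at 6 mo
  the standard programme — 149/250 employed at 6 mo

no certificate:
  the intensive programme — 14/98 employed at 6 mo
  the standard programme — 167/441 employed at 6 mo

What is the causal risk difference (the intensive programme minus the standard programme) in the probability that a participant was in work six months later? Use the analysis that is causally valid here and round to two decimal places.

Within every qualification attained during the programme level the standard programme has the higher rate, yet pooled the intensive programme does — Simpson's reversal.
The distribution of qualification attained during the programme is itself part of what the programme does — it is an intermediate outcome. Holding it fixed would remove that part of the effect; the total effect is the pooled difference.
The causal difference is the pooled difference: 0.596 − 0.481 = +0.115.

+0.11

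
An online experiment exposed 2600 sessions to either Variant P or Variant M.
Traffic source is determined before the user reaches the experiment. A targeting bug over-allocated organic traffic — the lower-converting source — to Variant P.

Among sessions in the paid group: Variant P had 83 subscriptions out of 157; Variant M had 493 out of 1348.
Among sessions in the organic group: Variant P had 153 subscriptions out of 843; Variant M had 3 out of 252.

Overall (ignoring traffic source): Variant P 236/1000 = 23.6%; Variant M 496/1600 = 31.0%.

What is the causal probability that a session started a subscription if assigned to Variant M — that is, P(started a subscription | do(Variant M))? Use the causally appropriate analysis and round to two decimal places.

Here traffic source is a common cause — it drives both which variant a case falls under and the outcome. The crude comparison mixes populations; the stratum-specific rates are the causally relevant ones.
Standardising Variant M to the population traffic source mix: 0.579·493/1348 + 0.421·3/252 = 0.217.

0.22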